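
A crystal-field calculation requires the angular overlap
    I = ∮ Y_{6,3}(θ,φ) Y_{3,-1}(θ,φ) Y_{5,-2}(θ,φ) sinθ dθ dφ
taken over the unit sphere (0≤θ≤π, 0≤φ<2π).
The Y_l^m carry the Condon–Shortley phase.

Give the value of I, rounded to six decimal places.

m-sum 0 ✓  L=14 even ✓  3≤5≤9 ✓
Π(2lᵢ+1) = 13×7×11 = 1001
triangle coeff Δ(6,3,5) = 1/675675
Σ_t [1,3]: t=1:−1/8640 t=2:+1/2304 t=3:−1/8640 = 7/34560
(3j)²=7/429 [(6 3 5; 0 0 0)], sign=-1
Σ_t [0,2]: t=0:+1/34560 t=1:−1/8640 t=2:+1/40320 = -1/16128
(3j)²=18/1001 [(6 3 5; 3 -1 -2)], sign=+1
⇒ 4πI² = 42/143
I = (-1)√(42/143/(4π)) = -0.15288036

-0.152880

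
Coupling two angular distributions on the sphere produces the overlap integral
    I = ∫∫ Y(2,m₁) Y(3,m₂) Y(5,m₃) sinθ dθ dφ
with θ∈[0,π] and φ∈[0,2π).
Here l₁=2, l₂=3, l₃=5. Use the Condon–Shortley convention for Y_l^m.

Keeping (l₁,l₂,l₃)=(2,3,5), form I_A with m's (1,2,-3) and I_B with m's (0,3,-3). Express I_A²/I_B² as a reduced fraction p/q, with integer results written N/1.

Same 2,3,5: normalisation and zero-m 3j drop out of the ratio.
A: Δ: 0! 4! 6! / 11! → 1/2310; sum: t=0:+1/720 = 1/720; 3j²(2 3 5; 1 2 -3) = Δ·Π!·Σ² = 8/165  (sign +1)
B: Δ: 0! 4! 6! / 11! → 1/2310; sum: t=0:+1/2880 = 1/2880; 3j²(2 3 5; 0 3 -3) = Δ·Π!·Σ² = 2/165  (sign +1)
I_A²/I_B² = (8/165)/(2/165) = 4/1

4/1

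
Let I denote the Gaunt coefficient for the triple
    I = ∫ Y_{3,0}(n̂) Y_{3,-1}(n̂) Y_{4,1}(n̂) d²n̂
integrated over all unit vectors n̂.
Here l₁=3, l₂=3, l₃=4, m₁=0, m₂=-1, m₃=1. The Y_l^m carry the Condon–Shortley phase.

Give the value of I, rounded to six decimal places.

Checks pass: Σm=0; 10 even; l₃=4∈[0,6].
(2·3+1)(2·3+1)(2·4+1) = 441
Δ: 2! 4! 4! / 11! → 1/34650
sum: t=0:+1/72 t=1:−1/16 t=2:+1/72 = -5/144
3j²(3 3 4; 0 0 0) = Δ·Π!·Σ² = 2/77  (sign -1)
sum: t=0:+1/48 t=1:−1/24 t=2:+1/288 = -5/288
3j²(3 3 4; 0 -1 1) = Δ·Π!·Σ² = 5/462  (sign +1)
combine: 4πI² = 441·2/77·5/462 = 15/121
take √, sign -1: I = -0.09932258

-0.099323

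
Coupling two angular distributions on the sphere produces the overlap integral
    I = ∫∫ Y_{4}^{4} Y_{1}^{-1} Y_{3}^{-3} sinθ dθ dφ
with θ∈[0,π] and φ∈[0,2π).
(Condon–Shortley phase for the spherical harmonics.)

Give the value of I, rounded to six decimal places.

0.325735

Rules hold: Σm=0, L=8 even, 3≤3≤5.
N = 9·3·7 = 189
Δ = 2!·6!·0!/9! = 1/252
Racah Σ t=1..1: t=1:−1/36 = -1/36
⇒ 3j(4 1 3; 0 0 0)² = 4/63, sgn +1
Racah Σ t=0..0: t=0:+1/1440 = 1/1440
⇒ 3j(4 1 3; 4 -1 -3)² = 1/9, sgn +1
4πI² = N·(3j₀)²·(3jₘ)² = 4/3
I = +1·√(1.33333/4π) = 0.32573501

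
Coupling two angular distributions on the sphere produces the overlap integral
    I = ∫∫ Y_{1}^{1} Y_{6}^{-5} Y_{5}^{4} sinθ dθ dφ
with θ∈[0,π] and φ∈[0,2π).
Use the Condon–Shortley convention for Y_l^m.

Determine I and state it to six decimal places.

-0.303018

Checks pass: Σm=0; 12 even; l₃=5∈[5,7].
(2·1+1)(2·6+1)(2·5+1) = 429
Δ: 2! 0! 10! / 13! → 1/858
sum: t=1:−1/14400 = -1/14400
3j²(1 6 5; 0 0 0) = Δ·Π!·Σ² = 6/143  (sign +1)
sum: t=0:+1/725760 = 1/725760
3j²(1 6 5; 1 -5 4) = Δ·Π!·Σ² = 5/78  (sign -1)
combine: 4πI² = 429·6/143·5/78 = 15/13
take √, sign -1: I = -0.30301841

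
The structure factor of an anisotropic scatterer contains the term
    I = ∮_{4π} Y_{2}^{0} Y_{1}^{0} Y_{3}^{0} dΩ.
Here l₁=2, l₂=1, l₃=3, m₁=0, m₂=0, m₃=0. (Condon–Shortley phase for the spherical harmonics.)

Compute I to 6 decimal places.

m-sum 0 ✓  L=6 even ✓  1≤3≤3 ✓
Π(2lᵢ+1) = 5×3×7 = 105
triangle coeff Δ(2,1,3) = 1/105
Σ_t [0,0]: t=0:+1/4 = 1/4
(3j)²=3/35 [(2 1 3; 0 0 0)], sign=-1
(m-triple is (0,0,0) — same symbol as above.)
⇒ 4πI² = 27/35
I = (+1)√(27/35/(4π)) = 0.24776670

0.247767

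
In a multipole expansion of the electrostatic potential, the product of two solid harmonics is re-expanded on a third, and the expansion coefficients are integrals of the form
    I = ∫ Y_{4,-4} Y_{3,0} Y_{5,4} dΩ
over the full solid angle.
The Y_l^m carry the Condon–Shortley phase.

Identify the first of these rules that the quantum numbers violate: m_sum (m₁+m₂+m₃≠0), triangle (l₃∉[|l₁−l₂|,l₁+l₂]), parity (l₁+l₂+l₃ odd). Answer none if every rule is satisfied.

none

m₁+m₂+m₃ = -4 + 0 + 4 = 0  ✓
triangle: |4−3|=1 ≤ l₃=5 ≤ 4+3=7  ✓
parity: l₁+l₂+l₃ = 12 is even  ✓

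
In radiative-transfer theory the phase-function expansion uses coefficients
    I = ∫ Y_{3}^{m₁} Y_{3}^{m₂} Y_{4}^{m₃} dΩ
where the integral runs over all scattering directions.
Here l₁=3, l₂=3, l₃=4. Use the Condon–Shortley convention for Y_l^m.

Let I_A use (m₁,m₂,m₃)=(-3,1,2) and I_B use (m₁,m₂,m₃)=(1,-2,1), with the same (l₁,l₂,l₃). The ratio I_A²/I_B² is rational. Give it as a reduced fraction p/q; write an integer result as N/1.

27/16

Shared (l₁,l₂,l₃)=(3,3,4): N and (l;000)² cancel in I_A²/I_B².
A: Δ = 2!·4!·4!/11! = 1/34650; Racah Σ t=2..2: t=2:+1/192 = 1/192; ⇒ 3j(3 3 4; -3 1 2)² = 3/77, sgn +1
B: Δ = 2!·4!·4!/11! = 1/34650; Racah Σ t=0..1: t=0:+1/48 t=1:−1/144 = 1/72; ⇒ 3j(3 3 4; 1 -2 1)² = 16/693, sgn -1
I_A²/I_B² = (3/77)/(16/693) = 27/16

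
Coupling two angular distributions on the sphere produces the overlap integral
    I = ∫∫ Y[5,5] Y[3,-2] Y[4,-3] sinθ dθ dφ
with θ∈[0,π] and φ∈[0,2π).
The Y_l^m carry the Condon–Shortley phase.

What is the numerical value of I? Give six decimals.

Checks pass: Σm=0; 12 even; l₃=4∈[2,8].
(2·5+1)(2·3+1)(2·4+1) = 693
Δ: 4! 6! 2! / 13! → 1/180180
sum: t=1:−1/576 t=2:+1/144 t=3:−1/576 = 1/288
3j²(5 3 4; 0 0 0) = Δ·Π!·Σ² = 20/1001  (sign +1)
sum: t=0:+1/17280 = 1/17280
3j²(5 3 4; 5 -2 -3) = Δ·Π!·Σ² = 35/858  (sign -1)
combine: 4πI² = 693·20/1001·35/858 = 1050/1859
take √, sign -1: I = -0.21200691

-0.212007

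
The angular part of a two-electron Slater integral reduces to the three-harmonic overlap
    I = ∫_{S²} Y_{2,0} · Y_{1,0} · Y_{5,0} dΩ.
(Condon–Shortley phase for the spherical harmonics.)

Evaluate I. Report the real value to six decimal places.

0.000000

triangle: need 1≤l₃≤3, have 5; I=0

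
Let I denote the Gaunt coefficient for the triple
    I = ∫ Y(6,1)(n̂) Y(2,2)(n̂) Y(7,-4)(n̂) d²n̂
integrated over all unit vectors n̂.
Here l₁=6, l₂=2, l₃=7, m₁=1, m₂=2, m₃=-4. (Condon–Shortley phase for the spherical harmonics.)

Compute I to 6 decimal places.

0.000000

Σmᵢ = -1 ≠ 0, so the φ-integral vanishes; I = 0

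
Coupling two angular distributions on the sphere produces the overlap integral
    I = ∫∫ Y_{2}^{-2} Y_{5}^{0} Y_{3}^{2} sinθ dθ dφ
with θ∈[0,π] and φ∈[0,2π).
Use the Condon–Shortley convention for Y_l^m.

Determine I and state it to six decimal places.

0.053579

Checks pass: Σm=0; 10 even; l₃=3∈[3,7].
(2·2+1)(2·5+1)(2·3+1) = 385
Δ: 4! 0! 6! / 11! → 1/2310
sum: t=2:+1/144 = 1/144
3j²(2 5 3; 0 0 0) = Δ·Π!·Σ² = 10/231  (sign -1)
sum: t=4:+1/2880 = 1/2880
3j²(2 5 3; -2 0 2) = Δ·Π!·Σ² = 1/462  (sign -1)
combine: 4πI² = 385·10/231·1/462 = 25/693
take √, sign +1: I = 0.05357948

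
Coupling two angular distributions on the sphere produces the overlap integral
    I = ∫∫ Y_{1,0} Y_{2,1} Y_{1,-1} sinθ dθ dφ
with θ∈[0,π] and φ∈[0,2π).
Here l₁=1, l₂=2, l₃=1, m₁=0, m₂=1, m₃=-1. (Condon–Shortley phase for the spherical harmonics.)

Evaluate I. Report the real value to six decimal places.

-0.218510

Checks pass: Σm=0; 4 even; l₃=1∈[1,3].
(2·1+1)(2·2+1)(2·1+1) = 45
Δ: 2! 0! 2! / 5! → 1/30
sum: t=1:−1/1 = -1/1
3j²(1 2 1; 0 0 0) = Δ·Π!·Σ² = 2/15  (sign +1)
sum: t=1:−1/2 = -1/2
3j²(1 2 1; 0 1 -1) = Δ·Π!·Σ² = 1/10  (sign -1)
combine: 4πI² = 45·2/15·1/10 = 3/5
take √, sign -1: I = -0.21850969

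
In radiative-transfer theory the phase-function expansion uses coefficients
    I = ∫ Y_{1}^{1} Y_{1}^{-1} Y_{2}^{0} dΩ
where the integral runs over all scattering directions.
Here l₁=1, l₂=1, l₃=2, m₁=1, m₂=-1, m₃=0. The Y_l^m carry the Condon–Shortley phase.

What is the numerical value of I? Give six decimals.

Checks pass: Σm=0; 4 even; l₃=2∈[0,2].
(2·1+1)(2·1+1)(2·2+1) = 45
Δ: 0! 2! 2! / 5! → 1/30
sum: t=0:+1/1 = 1/1
3j²(1 1 2; 0 0 0) = Δ·Π!·Σ² = 2/15  (sign +1)
sum: t=0:+1/4 = 1/4
3j²(1 1 2; 1 -1 0) = Δ·Π!·Σ² = 1/30  (sign +1)
combine: 4πI² = 45·2/15·1/30 = 1/5
take √, sign +1: I = 0.12615663

0.126157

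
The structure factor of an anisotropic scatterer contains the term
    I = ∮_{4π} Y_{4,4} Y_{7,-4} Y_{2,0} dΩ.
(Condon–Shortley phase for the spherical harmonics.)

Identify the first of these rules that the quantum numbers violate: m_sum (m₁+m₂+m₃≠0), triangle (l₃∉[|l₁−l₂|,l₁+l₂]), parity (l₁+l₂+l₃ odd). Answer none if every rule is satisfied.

triangle

m₁+m₂+m₃ = 4 − 4 + 0 = 0  ✓
triangle: |4−7|=3 ≤ l₃=2 ≤ 4+7=11  ✗
parity: l₁+l₂+l₃ = 13 is odd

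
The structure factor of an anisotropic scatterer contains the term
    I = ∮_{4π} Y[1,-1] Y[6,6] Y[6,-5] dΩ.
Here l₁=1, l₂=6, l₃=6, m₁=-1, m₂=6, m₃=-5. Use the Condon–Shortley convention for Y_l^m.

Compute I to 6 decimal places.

0.000000

l₁+l₂+l₃=13 is odd: 3j(l;000)=0 ⇒ I=0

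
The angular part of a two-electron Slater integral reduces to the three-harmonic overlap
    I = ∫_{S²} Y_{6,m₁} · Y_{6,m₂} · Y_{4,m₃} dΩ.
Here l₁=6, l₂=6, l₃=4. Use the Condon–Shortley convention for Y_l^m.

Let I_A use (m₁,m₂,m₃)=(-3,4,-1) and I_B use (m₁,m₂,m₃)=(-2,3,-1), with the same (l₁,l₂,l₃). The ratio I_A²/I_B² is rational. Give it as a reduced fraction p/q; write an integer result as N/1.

Same 6,6,4: normalisation and zero-m 3j drop out of the ratio.
A: Δ: 8! 4! 4! / 17! → 1/15315300; sum: t=6:+1/207360 t=7:−1/120960 t=8:+1/967680 = -1/414720; 3j²(6 6 4; -3 4 -1) = Δ·Π!·Σ² = 21/4862  (sign +1)
B: Δ: 8! 4! 4! / 17! → 1/15315300; sum: t=5:−1/103680 t=6:+1/34560 t=7:−1/120960 t=8:+1/5806080 = 13/1161216; 3j²(6 6 4; -2 3 -1) = Δ·Π!·Σ² = 65/5236  (sign -1)
I_A²/I_B² = (21/4862)/(65/5236) = 294/845

294/845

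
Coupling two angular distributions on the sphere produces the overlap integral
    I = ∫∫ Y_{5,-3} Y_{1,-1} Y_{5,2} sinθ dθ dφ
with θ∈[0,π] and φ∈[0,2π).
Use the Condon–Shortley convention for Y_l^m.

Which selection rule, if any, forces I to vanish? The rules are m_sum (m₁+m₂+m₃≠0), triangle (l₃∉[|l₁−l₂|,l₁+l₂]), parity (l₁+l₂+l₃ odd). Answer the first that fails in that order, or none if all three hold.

m_sum

azimuthal sum: -3 − 1 + 2 = -2  ✗
4 ≤ 5 ≤ 6 (triangle on l)
L = 5 + 1 + 5 = 11 (odd)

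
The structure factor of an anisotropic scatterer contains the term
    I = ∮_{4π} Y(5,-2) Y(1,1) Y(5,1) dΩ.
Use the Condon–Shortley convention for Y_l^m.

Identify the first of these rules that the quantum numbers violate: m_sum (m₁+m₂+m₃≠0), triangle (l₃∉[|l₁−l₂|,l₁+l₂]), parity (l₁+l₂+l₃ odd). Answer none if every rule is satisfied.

m₁+m₂+m₃ = -2 + 1 + 1 = 0  ✓
triangle: |5−1|=4 ≤ l₃=5 ≤ 5+1=6  ✓
parity: l₁+l₂+l₃ = 11 is odd  ✗

parity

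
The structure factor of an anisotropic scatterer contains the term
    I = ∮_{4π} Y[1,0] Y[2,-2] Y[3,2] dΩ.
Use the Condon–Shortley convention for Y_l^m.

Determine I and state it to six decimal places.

Checks pass: Σm=0; 6 even; l₃=3∈[1,3].
(2·1+1)(2·2+1)(2·3+1) = 105
Δ: 0! 2! 4! / 7! → 1/105
sum: t=0:+1/4 = 1/4
3j²(1 2 3; 0 0 0) = Δ·Π!·Σ² = 3/35  (sign -1)
sum: t=0:+1/24 = 1/24
3j²(1 2 3; 0 -2 2) = Δ·Π!·Σ² = 1/21  (sign -1)
combine: 4πI² = 105·3/35·1/21 = 3/7
take √, sign +1: I = 0.18467439

0.184674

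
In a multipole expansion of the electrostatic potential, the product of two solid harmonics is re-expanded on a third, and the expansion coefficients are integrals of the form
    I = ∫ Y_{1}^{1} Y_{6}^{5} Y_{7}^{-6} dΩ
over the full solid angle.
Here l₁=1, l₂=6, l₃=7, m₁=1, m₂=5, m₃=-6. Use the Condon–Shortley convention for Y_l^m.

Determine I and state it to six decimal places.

0.309019

m-sum 0 ✓  L=14 even ✓  5≤7≤7 ✓
Π(2lᵢ+1) = 3×13×15 = 585
triangle coeff Δ(1,6,7) = 1/1365
Σ_t [0,0]: t=0:+1/518400 = 1/518400
(3j)²=7/195 [(1 6 7; 0 0 0)], sign=-1
Σ_t [0,0]: t=0:+1/79833600 = 1/79833600
(3j)²=2/35 [(1 6 7; 1 5 -6)], sign=-1
⇒ 4πI² = 6/5
I = (+1)√(6/5/(4π)) = 0.30901936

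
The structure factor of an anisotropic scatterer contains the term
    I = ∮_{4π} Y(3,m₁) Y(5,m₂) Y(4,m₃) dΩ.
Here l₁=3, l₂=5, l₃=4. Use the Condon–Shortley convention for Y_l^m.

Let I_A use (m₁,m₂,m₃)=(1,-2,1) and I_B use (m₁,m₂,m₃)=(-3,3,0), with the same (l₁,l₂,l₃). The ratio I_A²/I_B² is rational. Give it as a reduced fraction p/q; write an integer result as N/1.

128/225

Shared (l₁,l₂,l₃)=(3,5,4): N and (l;000)² cancel in I_A²/I_B².
A: Δ = 4!·2!·6!/13! = 1/180180; Racah Σ t=0..2: t=0:+1/1728 t=1:−1/288 t=2:+1/960 = -1/540; ⇒ 3j(3 5 4; 1 -2 1)² = 128/6435, sgn +1
B: Δ = 4!·2!·6!/13! = 1/180180; Racah Σ t=4..4: t=4:+1/2304 = 1/2304; ⇒ 3j(3 5 4; -3 3 0)² = 5/143, sgn +1
I_A²/I_B² = (128/6435)/(5/143) = 128/225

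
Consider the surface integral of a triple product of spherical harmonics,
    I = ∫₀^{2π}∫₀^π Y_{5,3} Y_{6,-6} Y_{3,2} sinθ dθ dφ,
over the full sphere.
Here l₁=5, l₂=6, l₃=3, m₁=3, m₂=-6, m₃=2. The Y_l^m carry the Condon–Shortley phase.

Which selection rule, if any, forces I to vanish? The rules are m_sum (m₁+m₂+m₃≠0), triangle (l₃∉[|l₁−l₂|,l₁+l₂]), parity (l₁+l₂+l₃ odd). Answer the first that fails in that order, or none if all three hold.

m₁+m₂+m₃ = 3 − 6 + 2 = -1  ✗
triangle: |5−6|=1 ≤ l₃=3 ≤ 5+6=11
parity: l₁+l₂+l₃ = 14 is even

m_sum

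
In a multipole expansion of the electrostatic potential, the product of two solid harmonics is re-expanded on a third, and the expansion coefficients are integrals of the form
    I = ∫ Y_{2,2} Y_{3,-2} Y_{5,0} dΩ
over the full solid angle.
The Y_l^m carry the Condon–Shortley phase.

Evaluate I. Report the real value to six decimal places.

0.053579

m-sum 0 ✓  L=10 even ✓  1≤5≤5 ✓
Π(2lᵢ+1) = 5×7×11 = 385
triangle coeff Δ(2,3,5) = 1/2310
Σ_t [0,0]: t=0:+1/144 = 1/144
(3j)²=10/231 [(2 3 5; 0 0 0)], sign=-1
Σ_t [0,0]: t=0:+1/2880 = 1/2880
(3j)²=1/462 [(2 3 5; 2 -2 0)], sign=-1
⇒ 4πI² = 25/693
I = (+1)√(25/693/(4π)) = 0.05357948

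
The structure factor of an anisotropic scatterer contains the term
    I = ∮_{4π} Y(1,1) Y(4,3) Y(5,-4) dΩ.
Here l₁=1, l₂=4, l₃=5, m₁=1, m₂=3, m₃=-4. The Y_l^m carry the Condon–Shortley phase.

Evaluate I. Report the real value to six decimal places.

0.294638

Checks pass: Σm=0; 10 even; l₃=5∈[3,5].
(2·1+1)(2·4+1)(2·5+1) = 297
Δ: 0! 2! 8! / 11! → 1/495
sum: t=0:+1/576 = 1/576
3j²(1 4 5; 0 0 0) = Δ·Π!·Σ² = 5/99  (sign -1)
sum: t=0:+1/10080 = 1/10080
3j²(1 4 5; 1 3 -4) = Δ·Π!·Σ² = 4/55  (sign -1)
combine: 4πI² = 297·5/99·4/55 = 12/11
take √, sign +1: I = 0.29463840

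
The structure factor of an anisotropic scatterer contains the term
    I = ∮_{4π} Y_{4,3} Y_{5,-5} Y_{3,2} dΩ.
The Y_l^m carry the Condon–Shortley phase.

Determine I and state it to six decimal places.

-0.212007

Rules hold: Σm=0, L=12 even, 1≤3≤9.
N = 9·11·7 = 693
Δ = 6!·2!·4!/13! = 1/180180
Racah Σ t=2..4: t=2:+1/576 t=3:−1/144 t=4:+1/576 = -1/288
⇒ 3j(4 5 3; 0 0 0)² = 20/1001, sgn +1
Racah Σ t=0..0: t=0:+1/17280 = 1/17280
⇒ 3j(4 5 3; 3 -5 2)² = 35/858, sgn -1
4πI² = N·(3j₀)²·(3jₘ)² = 1050/1859
I = -1·√(0.56482/4π) = -0.21200691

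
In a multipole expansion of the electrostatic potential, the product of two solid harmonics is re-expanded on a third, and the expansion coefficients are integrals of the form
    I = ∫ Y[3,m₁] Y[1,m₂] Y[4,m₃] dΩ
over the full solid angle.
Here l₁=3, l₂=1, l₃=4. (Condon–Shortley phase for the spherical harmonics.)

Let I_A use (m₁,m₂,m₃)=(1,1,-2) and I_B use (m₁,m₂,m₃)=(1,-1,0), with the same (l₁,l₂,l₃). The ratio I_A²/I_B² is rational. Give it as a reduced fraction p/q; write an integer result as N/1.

Same 3,1,4: normalisation and zero-m 3j drop out of the ratio.
A: Δ: 0! 6! 2! / 9! → 1/252; sum: t=0:+1/96 = 1/96; 3j²(3 1 4; 1 1 -2) = Δ·Π!·Σ² = 5/84  (sign +1)
B: Δ: 0! 6! 2! / 9! → 1/252; sum: t=0:+1/96 = 1/96; 3j²(3 1 4; 1 -1 0) = Δ·Π!·Σ² = 1/42  (sign +1)
I_A²/I_B² = (5/84)/(1/42) = 5/2

5/2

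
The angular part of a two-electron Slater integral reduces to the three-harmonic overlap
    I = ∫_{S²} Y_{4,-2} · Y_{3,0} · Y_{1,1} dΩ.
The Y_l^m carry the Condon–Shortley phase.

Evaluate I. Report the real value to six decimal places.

0.000000

Σmᵢ = -1 ≠ 0, so the φ-integral vanishes; I = 0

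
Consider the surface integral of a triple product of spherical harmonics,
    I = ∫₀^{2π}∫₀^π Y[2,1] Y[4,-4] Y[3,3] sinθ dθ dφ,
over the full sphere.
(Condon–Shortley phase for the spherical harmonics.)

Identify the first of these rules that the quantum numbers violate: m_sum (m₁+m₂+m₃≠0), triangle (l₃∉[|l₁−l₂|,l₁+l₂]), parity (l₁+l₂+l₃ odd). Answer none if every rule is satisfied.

m₁+m₂+m₃ = 1 − 4 + 3 = 0  ✓
triangle: |2−4|=2 ≤ l₃=3 ≤ 2+4=6  ✓
parity: l₁+l₂+l₃ = 9 is odd  ✗

parity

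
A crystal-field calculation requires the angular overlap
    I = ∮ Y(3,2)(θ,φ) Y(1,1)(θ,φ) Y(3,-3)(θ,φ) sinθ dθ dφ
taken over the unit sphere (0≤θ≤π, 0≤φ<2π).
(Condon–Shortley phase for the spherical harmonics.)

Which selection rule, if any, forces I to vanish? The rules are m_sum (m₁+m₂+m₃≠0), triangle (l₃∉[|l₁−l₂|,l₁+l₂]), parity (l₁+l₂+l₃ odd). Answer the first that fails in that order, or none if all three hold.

parity

Σmᵢ = 0  ✓
l₃∈[|l₁−l₂|,l₁+l₂]=[2,4], have l₃=3  ✓
Σlᵢ = 7 ⇒ odd  ✗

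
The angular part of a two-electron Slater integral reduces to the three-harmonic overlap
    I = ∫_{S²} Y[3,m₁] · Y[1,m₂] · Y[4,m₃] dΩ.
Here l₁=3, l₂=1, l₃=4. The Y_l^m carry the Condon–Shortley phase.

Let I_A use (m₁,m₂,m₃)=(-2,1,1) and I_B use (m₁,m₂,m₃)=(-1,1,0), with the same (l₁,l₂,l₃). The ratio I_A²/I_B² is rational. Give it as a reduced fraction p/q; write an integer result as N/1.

1/2

Shared (l₁,l₂,l₃)=(3,1,4): N and (l;000)² cancel in I_A²/I_B².
A: Δ = 0!·6!·2!/9! = 1/252; Racah Σ t=0..0: t=0:+1/240 = 1/240; ⇒ 3j(3 1 4; -2 1 1)² = 1/84, sgn -1
B: Δ = 0!·6!·2!/9! = 1/252; Racah Σ t=0..0: t=0:+1/96 = 1/96; ⇒ 3j(3 1 4; -1 1 0)² = 1/42, sgn +1
I_A²/I_B² = (1/84)/(1/42) = 1/2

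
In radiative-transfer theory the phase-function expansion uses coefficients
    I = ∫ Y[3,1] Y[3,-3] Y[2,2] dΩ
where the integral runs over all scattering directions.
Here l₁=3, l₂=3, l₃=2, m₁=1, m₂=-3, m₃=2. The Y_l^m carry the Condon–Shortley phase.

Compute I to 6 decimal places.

Rules hold: Σm=0, L=8 even, 0≤2≤6.
N = 7·7·5 = 245
Δ = 4!·2!·2!/9! = 1/3780
Racah Σ t=1..3: t=1:−1/24 t=2:+1/4 t=3:−1/24 = 1/6
⇒ 3j(3 3 2; 0 0 0)² = 4/105, sgn +1
Racah Σ t=0..0: t=0:+1/96 = 1/96
⇒ 3j(3 3 2; 1 -3 2)² = 1/42, sgn +1
4πI² = N·(3j₀)²·(3jₘ)² = 2/9
I = +1·√(0.222222/4π) = 0.13298076

0.132981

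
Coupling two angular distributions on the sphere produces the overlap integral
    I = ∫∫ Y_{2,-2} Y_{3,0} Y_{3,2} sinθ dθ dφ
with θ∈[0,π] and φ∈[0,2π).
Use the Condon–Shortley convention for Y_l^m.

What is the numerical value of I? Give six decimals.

Checks pass: Σm=0; 8 even; l₃=3∈[1,5].
(2·2+1)(2·3+1)(2·3+1) = 245
Δ: 2! 2! 4! / 9! → 1/3780
sum: t=0:+1/24 t=1:−1/4 t=2:+1/24 = -1/6
3j²(2 3 3; 0 0 0) = Δ·Π!·Σ² = 4/105  (sign +1)
sum: t=2:+1/24 = 1/24
3j²(2 3 3; -2 0 2) = Δ·Π!·Σ² = 1/21  (sign -1)
combine: 4πI² = 245·4/105·1/21 = 4/9
take √, sign -1: I = -0.18806319

-0.188063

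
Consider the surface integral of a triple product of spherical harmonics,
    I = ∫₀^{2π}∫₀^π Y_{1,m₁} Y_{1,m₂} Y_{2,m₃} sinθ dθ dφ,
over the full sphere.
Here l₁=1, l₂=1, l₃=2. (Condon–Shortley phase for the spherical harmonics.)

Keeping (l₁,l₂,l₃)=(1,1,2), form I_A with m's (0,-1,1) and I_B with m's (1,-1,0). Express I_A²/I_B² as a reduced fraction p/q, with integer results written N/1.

3/1

Same 1,1,2: normalisation and zero-m 3j drop out of the ratio.
A: Δ: 0! 2! 2! / 5! → 1/30; sum: t=0:+1/2 = 1/2; 3j²(1 1 2; 0 -1 1) = Δ·Π!·Σ² = 1/10  (sign -1)
B: Δ: 0! 2! 2! / 5! → 1/30; sum: t=0:+1/4 = 1/4; 3j²(1 1 2; 1 -1 0) = Δ·Π!·Σ² = 1/30  (sign +1)
I_A²/I_B² = (1/10)/(1/30) = 3/1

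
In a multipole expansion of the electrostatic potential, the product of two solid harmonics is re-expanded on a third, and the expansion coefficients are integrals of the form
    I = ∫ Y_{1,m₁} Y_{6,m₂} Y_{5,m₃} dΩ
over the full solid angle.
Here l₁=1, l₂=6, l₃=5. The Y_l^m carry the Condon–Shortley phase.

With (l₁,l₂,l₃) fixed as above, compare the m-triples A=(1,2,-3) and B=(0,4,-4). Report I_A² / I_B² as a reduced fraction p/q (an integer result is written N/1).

Same 1,6,5: normalisation and zero-m 3j drop out of the ratio.
A: Δ: 2! 0! 10! / 13! → 1/858; sum: t=0:+1/161280 = 1/161280; 3j²(1 6 5; 1 2 -3) = Δ·Π!·Σ² = 1/143  (sign +1)
B: Δ: 2! 0! 10! / 13! → 1/858; sum: t=1:−1/362880 = -1/362880; 3j²(1 6 5; 0 4 -4) = Δ·Π!·Σ² = 10/429  (sign +1)
I_A²/I_B² = (1/143)/(10/429) = 3/10

3/10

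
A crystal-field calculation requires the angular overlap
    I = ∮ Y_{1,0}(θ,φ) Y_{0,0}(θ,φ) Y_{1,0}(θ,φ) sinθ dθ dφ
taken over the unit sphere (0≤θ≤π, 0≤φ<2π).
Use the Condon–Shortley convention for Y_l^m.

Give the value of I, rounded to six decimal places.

0.282095

Rules hold: Σm=0, L=2 even, 1≤1≤1.
N = 3·1·3 = 9
Δ = 0!·2!·0!/3! = 1/3
Racah Σ t=0..0: t=0:+1/1 = 1/1
⇒ 3j(1 0 1; 0 0 0)² = 1/3, sgn -1
(m-triple is (0,0,0) — same symbol as above.)
4πI² = N·(3j₀)²·(3jₘ)² = 1/1
I = +1·√(1/4π) = 0.28209479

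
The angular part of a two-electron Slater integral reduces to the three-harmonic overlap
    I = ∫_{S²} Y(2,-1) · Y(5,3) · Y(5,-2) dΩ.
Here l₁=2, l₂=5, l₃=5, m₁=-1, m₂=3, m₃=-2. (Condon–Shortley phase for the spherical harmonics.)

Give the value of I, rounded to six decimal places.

Checks pass: Σm=0; 12 even; l₃=5∈[3,7].
(2·2+1)(2·5+1)(2·5+1) = 605
Δ: 2! 2! 8! / 13! → 1/38610
sum: t=0:+1/2880 t=1:−1/576 t=2:+1/2880 = -1/960
3j²(2 5 5; 0 0 0) = Δ·Π!·Σ² = 10/429  (sign +1)
sum: t=1:−1/10080 t=2:+1/2880 = 1/4032
3j²(2 5 5; -1 3 -2) = Δ·Π!·Σ² = 10/429  (sign -1)
combine: 4πI² = 605·10/429·10/429 = 500/1521
take √, sign -1: I = -0.16173926

-0.161739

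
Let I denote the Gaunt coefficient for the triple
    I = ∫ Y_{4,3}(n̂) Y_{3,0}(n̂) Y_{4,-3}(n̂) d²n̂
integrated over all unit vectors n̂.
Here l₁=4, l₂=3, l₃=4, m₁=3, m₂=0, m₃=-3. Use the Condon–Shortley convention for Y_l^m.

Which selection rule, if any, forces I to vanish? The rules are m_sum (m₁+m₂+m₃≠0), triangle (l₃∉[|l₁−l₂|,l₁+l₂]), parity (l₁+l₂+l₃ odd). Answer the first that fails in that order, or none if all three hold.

parity

azimuthal sum: 3 + 0 − 3 = 0  ✓
1 ≤ 4 ≤ 7 (triangle on l)  ✓
L = 4 + 3 + 4 = 11 (odd)  ✗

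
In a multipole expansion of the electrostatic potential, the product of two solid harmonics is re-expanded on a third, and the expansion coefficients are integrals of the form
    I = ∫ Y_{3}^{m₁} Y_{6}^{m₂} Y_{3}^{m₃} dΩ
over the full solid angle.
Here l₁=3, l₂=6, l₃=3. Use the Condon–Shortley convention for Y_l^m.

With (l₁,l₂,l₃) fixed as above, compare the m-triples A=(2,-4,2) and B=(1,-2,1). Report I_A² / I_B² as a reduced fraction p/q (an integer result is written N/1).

6/5

Same 3,6,3: normalisation and zero-m 3j drop out of the ratio.
A: Δ: 6! 0! 6! / 13! → 1/12012; sum: t=1:−1/14400 = -1/14400; 3j²(3 6 3; 2 -4 2) = Δ·Π!·Σ² = 6/143  (sign +1)
B: Δ: 6! 0! 6! / 13! → 1/12012; sum: t=2:+1/2304 = 1/2304; 3j²(3 6 3; 1 -2 1) = Δ·Π!·Σ² = 5/143  (sign +1)
I_A²/I_B² = (6/143)/(5/143) = 6/5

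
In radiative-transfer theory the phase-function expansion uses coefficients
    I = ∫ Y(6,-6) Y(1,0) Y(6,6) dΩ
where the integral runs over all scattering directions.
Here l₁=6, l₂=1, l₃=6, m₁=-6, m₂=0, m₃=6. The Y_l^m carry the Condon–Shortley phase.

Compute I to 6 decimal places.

0.000000

Σlᵢ=13 odd — θ-integrand is odd under cosθ→−cosθ; I=0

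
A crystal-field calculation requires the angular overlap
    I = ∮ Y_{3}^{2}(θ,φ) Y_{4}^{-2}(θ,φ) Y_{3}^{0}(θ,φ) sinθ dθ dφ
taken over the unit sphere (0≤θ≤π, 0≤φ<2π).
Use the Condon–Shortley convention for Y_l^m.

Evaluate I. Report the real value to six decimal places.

-0.044418

Rules hold: Σm=0, L=10 even, 1≤3≤7.
N = 7·9·7 = 441
Δ = 4!·2!·4!/11! = 1/34650
Racah Σ t=1..3: t=1:−1/72 t=2:+1/16 t=3:−1/72 = 5/144
⇒ 3j(3 4 3; 0 0 0)² = 2/77, sgn -1
Racah Σ t=0..1: t=0:+1/96 t=1:−1/72 = -1/288
⇒ 3j(3 4 3; 2 -2 0)² = 1/462, sgn +1
4πI² = N·(3j₀)²·(3jₘ)² = 3/121
I = -1·√(0.0247934/4π) = -0.04441841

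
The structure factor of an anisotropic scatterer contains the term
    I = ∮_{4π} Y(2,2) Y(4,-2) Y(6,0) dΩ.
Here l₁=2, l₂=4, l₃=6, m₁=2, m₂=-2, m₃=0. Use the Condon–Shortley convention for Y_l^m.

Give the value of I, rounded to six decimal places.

0.061597

m-sum 0 ✓  L=12 even ✓  2≤6≤6 ✓
Π(2lᵢ+1) = 5×9×13 = 585
triangle coeff Δ(2,4,6) = 1/6435
Σ_t [0,0]: t=0:+1/2304 = 1/2304
(3j)²=5/143 [(2 4 6; 0 0 0)], sign=+1
Σ_t [0,0]: t=0:+1/34560 = 1/34560
(3j)²=1/429 [(2 4 6; 2 -2 0)], sign=+1
⇒ 4πI² = 75/1573
I = (+1)√(75/1573/(4π)) = 0.06159725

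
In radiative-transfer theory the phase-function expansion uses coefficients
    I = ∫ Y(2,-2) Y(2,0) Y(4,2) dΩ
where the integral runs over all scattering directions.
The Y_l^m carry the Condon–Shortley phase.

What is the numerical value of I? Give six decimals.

Rules hold: Σm=0, L=8 even, 0≤4≤4.
N = 5·5·9 = 225
Δ = 0!·4!·4!/9! = 1/630
Racah Σ t=0..0: t=0:+1/16 = 1/16
⇒ 3j(2 2 4; 0 0 0)² = 2/35, sgn +1
Racah Σ t=0..0: t=0:+1/96 = 1/96
⇒ 3j(2 2 4; -2 0 2)² = 1/42, sgn +1
4πI² = N·(3j₀)²·(3jₘ)² = 15/49
I = +1·√(0.306122/4π) = 0.15607835

0.156078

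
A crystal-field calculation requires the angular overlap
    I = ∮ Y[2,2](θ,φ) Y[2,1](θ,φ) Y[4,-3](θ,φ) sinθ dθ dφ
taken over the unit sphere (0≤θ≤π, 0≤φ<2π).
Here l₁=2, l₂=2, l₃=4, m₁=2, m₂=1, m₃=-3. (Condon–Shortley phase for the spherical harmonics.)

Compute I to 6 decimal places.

Rules hold: Σm=0, L=8 even, 0≤4≤4.
N = 5·5·9 = 225
Δ = 0!·4!·4!/9! = 1/630
Racah Σ t=0..0: t=0:+1/16 = 1/16
⇒ 3j(2 2 4; 0 0 0)² = 2/35, sgn +1
Racah Σ t=0..0: t=0:+1/144 = 1/144
⇒ 3j(2 2 4; 2 1 -3)² = 1/18, sgn -1
4πI² = N·(3j₀)²·(3jₘ)² = 5/7
I = -1·√(0.714286/4π) = -0.23841361

-0.238414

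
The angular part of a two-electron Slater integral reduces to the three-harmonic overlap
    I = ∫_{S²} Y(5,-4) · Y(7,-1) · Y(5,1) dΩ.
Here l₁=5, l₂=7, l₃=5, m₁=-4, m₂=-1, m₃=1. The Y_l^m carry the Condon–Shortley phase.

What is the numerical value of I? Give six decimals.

m-sum = -4 − 1 + 1 = -4 ≠ 0 ⇒ I = 0

0.000000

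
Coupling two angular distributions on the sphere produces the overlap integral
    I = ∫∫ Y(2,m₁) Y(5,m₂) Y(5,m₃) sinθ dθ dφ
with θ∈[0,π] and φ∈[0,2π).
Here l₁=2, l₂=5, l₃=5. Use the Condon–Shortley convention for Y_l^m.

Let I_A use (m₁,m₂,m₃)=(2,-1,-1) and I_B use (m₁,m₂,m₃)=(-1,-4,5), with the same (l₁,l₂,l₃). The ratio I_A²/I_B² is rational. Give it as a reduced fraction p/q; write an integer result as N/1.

Same 2,5,5: normalisation and zero-m 3j drop out of the ratio.
A: Δ: 2! 2! 8! / 13! → 1/38610; sum: t=0:+1/2304 = 1/2304; 3j²(2 5 5; 2 -1 -1) = Δ·Π!·Σ² = 5/143  (sign +1)
B: Δ: 2! 2! 8! / 13! → 1/38610; sum: t=1:−1/80640 = -1/80640; 3j²(2 5 5; -1 -4 5) = Δ·Π!·Σ² = 9/286  (sign -1)
I_A²/I_B² = (5/143)/(9/286) = 10/9

10/9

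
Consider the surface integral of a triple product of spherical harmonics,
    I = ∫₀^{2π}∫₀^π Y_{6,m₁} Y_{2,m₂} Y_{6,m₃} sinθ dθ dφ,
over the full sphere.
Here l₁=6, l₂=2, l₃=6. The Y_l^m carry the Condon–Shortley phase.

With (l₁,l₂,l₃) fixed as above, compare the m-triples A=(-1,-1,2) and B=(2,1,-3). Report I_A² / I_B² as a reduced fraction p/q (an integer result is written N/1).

2/5

l's match ⇒ only the (l;m) 3-j factors differ between A and B.
A: triangle coeff Δ(6,2,6) = 1/90090; Σ_t [0,1]: t=0:+1/60480 t=1:−1/34560 = -1/80640; (3j)²=6/1001 [(6 2 6; -1 -1 2)], sign=-1
B: triangle coeff Δ(6,2,6) = 1/90090; Σ_t [1,2]: t=1:−1/60480 t=2:+1/161280 = -1/96768; (3j)²=15/1001 [(6 2 6; 2 1 -3)], sign=+1
I_A²/I_B² = (6/1001)/(15/1001) = 2/5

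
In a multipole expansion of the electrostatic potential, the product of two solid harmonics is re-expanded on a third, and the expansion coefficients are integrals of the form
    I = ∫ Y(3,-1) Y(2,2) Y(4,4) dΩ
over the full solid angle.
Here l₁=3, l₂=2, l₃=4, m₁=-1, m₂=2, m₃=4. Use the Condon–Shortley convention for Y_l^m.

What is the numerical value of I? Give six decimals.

0.000000

m-sum = -1 + 2 + 4 = 5 ≠ 0 ⇒ I = 0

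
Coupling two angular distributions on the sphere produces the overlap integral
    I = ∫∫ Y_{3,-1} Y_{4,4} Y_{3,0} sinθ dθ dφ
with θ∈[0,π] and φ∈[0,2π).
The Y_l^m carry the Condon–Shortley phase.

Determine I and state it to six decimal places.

m-sum = -1 + 4 + 0 = 3 ≠ 0 ⇒ I = 0

0.000000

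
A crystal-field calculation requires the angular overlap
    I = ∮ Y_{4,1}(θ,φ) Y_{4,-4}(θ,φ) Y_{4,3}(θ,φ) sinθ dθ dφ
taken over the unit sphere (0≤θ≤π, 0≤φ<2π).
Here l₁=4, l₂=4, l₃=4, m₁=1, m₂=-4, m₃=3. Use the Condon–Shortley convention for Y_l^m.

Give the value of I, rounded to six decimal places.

Checks pass: Σm=0; 12 even; l₃=4∈[0,8].
(2·4+1)(2·4+1)(2·4+1) = 729
Δ: 4! 4! 4! / 13! → 1/450450
sum: t=0:+1/13824 t=1:−1/216 t=2:+1/64 t=3:−1/216 t=4:+1/13824 = 5/768
3j²(4 4 4; 0 0 0) = Δ·Π!·Σ² = 18/1001  (sign +1)
sum: t=0:+1/3456 = 1/3456
3j²(4 4 4; 1 -4 3) = Δ·Π!·Σ² = 35/1287  (sign -1)
combine: 4πI² = 729·18/1001·35/1287 = 7290/20449
take √, sign -1: I = -0.16843130

-0.168431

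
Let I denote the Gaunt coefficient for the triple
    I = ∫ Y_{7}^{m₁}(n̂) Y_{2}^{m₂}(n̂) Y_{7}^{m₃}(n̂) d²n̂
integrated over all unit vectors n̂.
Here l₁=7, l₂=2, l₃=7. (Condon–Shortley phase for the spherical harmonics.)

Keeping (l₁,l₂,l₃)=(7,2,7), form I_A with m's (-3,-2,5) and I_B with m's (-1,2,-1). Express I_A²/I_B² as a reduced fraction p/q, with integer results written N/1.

Shared (l₁,l₂,l₃)=(7,2,7): N and (l;000)² cancel in I_A²/I_B².
A: Δ = 2!·12!·2!/17! = 1/185640; Racah Σ t=0..0: t=0:+1/29030400 = 1/29030400; ⇒ 3j(7 2 7; -3 -2 5)² = 99/7735, sgn +1
B: Δ = 2!·12!·2!/17! = 1/185640; Racah Σ t=2..2: t=2:+1/2073600 = 1/2073600; ⇒ 3j(7 2 7; -1 2 -1)² = 28/1105, sgn +1
I_A²/I_B² = (99/7735)/(28/1105) = 99/196

99/196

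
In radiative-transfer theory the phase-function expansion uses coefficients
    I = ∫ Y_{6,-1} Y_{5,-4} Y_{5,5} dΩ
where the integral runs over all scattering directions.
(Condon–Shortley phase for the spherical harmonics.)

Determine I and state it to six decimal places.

Rules hold: Σm=0, L=16 even, 1≤5≤11.
N = 13·11·11 = 1573
Δ = 6!·6!·4!/17! = 1/28588560
Racah Σ t=1..5: t=1:−1/345600 t=2:+1/13824 t=3:−1/5184 t=4:+1/13824 t=5:−1/345600 = -7/129600
⇒ 3j(6 5 5; 0 0 0)² = 80/7293, sgn +1
Racah Σ t=1..1: t=1:−1/2073600 = -1/2073600
⇒ 3j(6 5 5; -1 -4 5)² = 63/9724, sgn -1
4πI² = N·(3j₀)²·(3jₘ)² = 420/3757
I = -1·√(0.111791/4π) = -0.09431898

-0.094319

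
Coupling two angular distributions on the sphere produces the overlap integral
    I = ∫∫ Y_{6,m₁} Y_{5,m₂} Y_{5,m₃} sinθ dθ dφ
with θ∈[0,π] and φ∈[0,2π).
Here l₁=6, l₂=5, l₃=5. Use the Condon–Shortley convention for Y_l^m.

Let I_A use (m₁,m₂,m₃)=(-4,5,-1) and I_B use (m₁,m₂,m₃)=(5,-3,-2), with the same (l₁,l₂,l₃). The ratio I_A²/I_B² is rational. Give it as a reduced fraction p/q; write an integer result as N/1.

1125/154

l's match ⇒ only the (l;m) 3-j factors differ between A and B.
A: triangle coeff Δ(6,5,5) = 1/28588560; Σ_t [6,6]: t=6:+1/829440 = 1/829440; (3j)²=225/9724 [(6 5 5; -4 5 -1)], sign=+1
B: triangle coeff Δ(6,5,5) = 1/28588560; Σ_t [0,1]: t=0:+1/345600 t=1:−1/518400 = 1/1036800; (3j)²=7/2210 [(6 5 5; 5 -3 -2)], sign=-1
I_A²/I_B² = (225/9724)/(7/2210) = 1125/154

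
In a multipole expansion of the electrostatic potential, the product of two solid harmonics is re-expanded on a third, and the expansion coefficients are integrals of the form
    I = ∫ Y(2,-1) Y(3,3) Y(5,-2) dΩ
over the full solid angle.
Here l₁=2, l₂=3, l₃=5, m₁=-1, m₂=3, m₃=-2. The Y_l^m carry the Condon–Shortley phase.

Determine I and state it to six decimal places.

0.063396

m-sum 0 ✓  L=10 even ✓  1≤5≤5 ✓
Π(2lᵢ+1) = 5×7×11 = 385
triangle coeff Δ(2,3,5) = 1/2310
Σ_t [0,0]: t=0:+1/144 = 1/144
(3j)²=10/231 [(2 3 5; 0 0 0)], sign=-1
Σ_t [0,0]: t=0:+1/4320 = 1/4320
(3j)²=1/330 [(2 3 5; -1 3 -2)], sign=-1
⇒ 4πI² = 5/99
I = (+1)√(5/99/(4π)) = 0.06339609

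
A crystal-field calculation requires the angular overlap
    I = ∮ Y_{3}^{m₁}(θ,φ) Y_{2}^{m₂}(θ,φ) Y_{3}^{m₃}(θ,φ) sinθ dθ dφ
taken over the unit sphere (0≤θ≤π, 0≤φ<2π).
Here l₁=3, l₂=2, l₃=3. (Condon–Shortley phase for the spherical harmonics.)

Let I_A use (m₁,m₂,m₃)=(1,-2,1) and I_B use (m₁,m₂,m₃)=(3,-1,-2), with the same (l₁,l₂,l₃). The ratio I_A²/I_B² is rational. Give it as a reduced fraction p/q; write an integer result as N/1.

l's match ⇒ only the (l;m) 3-j factors differ between A and B.
A: triangle coeff Δ(3,2,3) = 1/3780; Σ_t [0,0]: t=0:+1/16 = 1/16; (3j)²=2/35 [(3 2 3; 1 -2 1)], sign=+1
B: triangle coeff Δ(3,2,3) = 1/3780; Σ_t [0,0]: t=0:+1/48 = 1/48; (3j)²=5/84 [(3 2 3; 3 -1 -2)], sign=-1
I_A²/I_B² = (2/35)/(5/84) = 24/25

24/25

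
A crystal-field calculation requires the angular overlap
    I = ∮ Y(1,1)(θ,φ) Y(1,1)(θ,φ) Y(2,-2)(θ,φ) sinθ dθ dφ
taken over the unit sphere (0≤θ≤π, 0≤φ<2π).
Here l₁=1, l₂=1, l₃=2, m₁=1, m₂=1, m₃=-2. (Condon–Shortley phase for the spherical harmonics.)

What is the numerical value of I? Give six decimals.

0.309019

Rules hold: Σm=0, L=4 even, 0≤2≤2.
N = 3·3·5 = 45
Δ = 0!·2!·2!/5! = 1/30
Racah Σ t=0..0: t=0:+1/1 = 1/1
⇒ 3j(1 1 2; 0 0 0)² = 2/15, sgn +1
Racah Σ t=0..0: t=0:+1/4 = 1/4
⇒ 3j(1 1 2; 1 1 -2)² = 1/5, sgn +1
4πI² = N·(3j₀)²·(3jₘ)² = 6/5
I = +1·√(1.2/4π) = 0.30901936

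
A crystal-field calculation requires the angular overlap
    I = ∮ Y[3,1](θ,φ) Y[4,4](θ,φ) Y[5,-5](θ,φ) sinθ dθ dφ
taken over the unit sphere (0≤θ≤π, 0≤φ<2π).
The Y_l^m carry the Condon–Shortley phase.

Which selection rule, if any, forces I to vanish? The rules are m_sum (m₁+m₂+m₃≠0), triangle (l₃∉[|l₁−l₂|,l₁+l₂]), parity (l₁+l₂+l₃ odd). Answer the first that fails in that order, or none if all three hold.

m₁+m₂+m₃ = 1 + 4 − 5 = 0  ✓
triangle: |3−4|=1 ≤ l₃=5 ≤ 3+4=7  ✓
parity: l₁+l₂+l₃ = 12 is even  ✓

none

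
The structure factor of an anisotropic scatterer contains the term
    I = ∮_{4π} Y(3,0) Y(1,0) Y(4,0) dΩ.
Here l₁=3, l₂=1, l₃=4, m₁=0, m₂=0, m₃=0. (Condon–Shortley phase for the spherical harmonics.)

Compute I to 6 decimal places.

0.246233

m-sum 0 ✓  L=8 even ✓  2≤4≤4 ✓
Π(2lᵢ+1) = 7×3×9 = 189
triangle coeff Δ(3,1,4) = 1/252
Σ_t [0,0]: t=0:+1/36 = 1/36
(3j)²=4/63 [(3 1 4; 0 0 0)], sign=+1
(m-triple is (0,0,0) — same symbol as above.)
⇒ 4πI² = 16/21
I = (+1)√(16/21/(4π)) = 0.24623252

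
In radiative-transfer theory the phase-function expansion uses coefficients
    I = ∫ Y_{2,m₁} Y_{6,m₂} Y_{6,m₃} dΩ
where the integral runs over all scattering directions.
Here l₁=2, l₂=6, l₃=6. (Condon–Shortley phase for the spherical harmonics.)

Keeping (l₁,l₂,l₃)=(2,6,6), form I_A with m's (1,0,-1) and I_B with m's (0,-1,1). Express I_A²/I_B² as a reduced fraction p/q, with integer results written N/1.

7/169

Same 2,6,6: normalisation and zero-m 3j drop out of the ratio.
A: Δ: 2! 2! 10! / 15! → 1/90090; sum: t=0:+1/34560 t=1:−1/28800 = -1/172800; 3j²(2 6 6; 1 0 -1) = Δ·Π!·Σ² = 1/1430  (sign +1)
B: Δ: 2! 2! 10! / 15! → 1/90090; sum: t=0:+1/57600 t=1:−1/17280 t=2:+1/120960 = -13/403200; 3j²(2 6 6; 0 -1 1) = Δ·Π!·Σ² = 13/770  (sign +1)
I_A²/I_B² = (1/1430)/(13/770) = 7/169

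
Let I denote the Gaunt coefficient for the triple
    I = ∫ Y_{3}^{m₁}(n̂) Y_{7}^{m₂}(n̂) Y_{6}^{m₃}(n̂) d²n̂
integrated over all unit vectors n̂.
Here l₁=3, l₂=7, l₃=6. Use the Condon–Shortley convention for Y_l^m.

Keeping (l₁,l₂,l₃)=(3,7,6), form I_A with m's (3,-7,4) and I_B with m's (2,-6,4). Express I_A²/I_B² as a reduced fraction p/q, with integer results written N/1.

Shared (l₁,l₂,l₃)=(3,7,6): N and (l;000)² cancel in I_A²/I_B².
A: Δ = 4!·2!·10!/17! = 1/2042040; Racah Σ t=0..0: t=0:+1/174182400 = 1/174182400; ⇒ 3j(3 7 6; 3 -7 4)² = 1/136, sgn +1
B: Δ = 4!·2!·10!/17! = 1/2042040; Racah Σ t=0..1: t=0:+1/8709120 t=1:−1/43545600 = 1/10886400; ⇒ 3j(3 7 6; 2 -6 4)² = 8/357, sgn +1
I_A²/I_B² = (1/136)/(8/357) = 21/64

21/64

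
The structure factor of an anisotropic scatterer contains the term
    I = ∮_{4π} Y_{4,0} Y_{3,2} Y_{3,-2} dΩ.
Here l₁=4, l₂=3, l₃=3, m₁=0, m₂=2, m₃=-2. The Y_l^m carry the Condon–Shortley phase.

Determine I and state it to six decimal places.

-0.179515

Checks pass: Σm=0; 10 even; l₃=3∈[1,7].
(2·4+1)(2·3+1)(2·3+1) = 441
Δ: 4! 4! 2! / 11! → 1/34650
sum: t=1:−1/72 t=2:+1/16 t=3:−1/72 = 5/144
3j²(4 3 3; 0 0 0) = Δ·Π!·Σ² = 2/77  (sign -1)
sum: t=3:−1/72 t=4:+1/576 = -7/576
3j²(4 3 3; 0 2 -2) = Δ·Π!·Σ² = 7/198  (sign +1)
combine: 4πI² = 441·2/77·7/198 = 49/121
take √, sign -1: I = -0.17951487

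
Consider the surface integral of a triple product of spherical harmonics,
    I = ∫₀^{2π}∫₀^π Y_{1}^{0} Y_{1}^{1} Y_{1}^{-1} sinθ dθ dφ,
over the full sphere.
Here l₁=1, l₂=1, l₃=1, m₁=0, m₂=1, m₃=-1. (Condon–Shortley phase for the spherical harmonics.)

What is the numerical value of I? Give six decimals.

0.000000

Σlᵢ=3 odd — θ-integrand is odd under cosθ→−cosθ; I=0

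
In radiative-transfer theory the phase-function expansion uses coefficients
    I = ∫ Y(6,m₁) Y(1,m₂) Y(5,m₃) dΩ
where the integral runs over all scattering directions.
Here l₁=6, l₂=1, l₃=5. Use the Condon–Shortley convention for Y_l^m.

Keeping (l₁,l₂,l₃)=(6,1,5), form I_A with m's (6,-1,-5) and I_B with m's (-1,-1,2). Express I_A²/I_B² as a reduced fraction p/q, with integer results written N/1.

Same 6,1,5: normalisation and zero-m 3j drop out of the ratio.
A: Δ: 2! 10! 0! / 13! → 1/858; sum: t=0:+1/7257600 = 1/7257600; 3j²(6 1 5; 6 -1 -5) = Δ·Π!·Σ² = 1/13  (sign +1)
B: Δ: 2! 10! 0! / 13! → 1/858; sum: t=0:+1/60480 = 1/60480; 3j²(6 1 5; -1 -1 2) = Δ·Π!·Σ² = 5/429  (sign -1)
I_A²/I_B² = (1/13)/(5/429) = 33/5

33/5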